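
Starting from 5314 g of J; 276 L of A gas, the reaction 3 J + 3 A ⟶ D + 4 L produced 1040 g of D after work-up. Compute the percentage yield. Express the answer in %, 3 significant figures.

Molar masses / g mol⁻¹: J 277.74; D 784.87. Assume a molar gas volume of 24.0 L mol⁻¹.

n(J) = 5314 / 277.74 = 19.13 mol
n(A) = 276.0 / 24.0 = 11.50 mol
n/ν for J = 19.13/3 = 6.377
n/ν for A = 11.50/3 = 3.833
Smallest n/ν is A → limiting reagent.
theoretical n(D) = (1/3) × 11.50 = 3.833 mol → 3008 g
% yield = 1040 / 3008 × 100 = 34.57 %

34.6 %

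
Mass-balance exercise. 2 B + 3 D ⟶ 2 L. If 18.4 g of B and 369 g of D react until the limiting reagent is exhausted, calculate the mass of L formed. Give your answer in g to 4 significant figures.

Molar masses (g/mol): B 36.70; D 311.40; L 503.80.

n(B) = 18.40 / 36.70 = 0.5014 mol
n(D) = 369.0 / 311.40 = 1.185 mol
n/ν for B = 0.5014/2 = 0.2507
n/ν for D = 1.185/3 = 0.3950
Smallest n/ν is B → limiting reagent.
n(L) = (2/2) × 0.5014 = 0.5014 mol
mass = 0.5014 × 503.80 = 252.6 g

252.6 g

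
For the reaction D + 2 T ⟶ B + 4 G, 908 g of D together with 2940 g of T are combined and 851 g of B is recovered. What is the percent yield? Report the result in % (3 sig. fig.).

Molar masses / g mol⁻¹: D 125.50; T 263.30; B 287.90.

52.9 %

n(D) = 908.0 / 125.50 = 7.235 mol
n(T) = 2940 / 263.30 = 11.17 mol
n/ν for D = 7.235/1 = 7.235
n/ν for T = 11.17/2 = 5.585
Smallest n/ν is T → limiting reagent.
theoretical n(B) = (1/2) × 11.17 = 5.585 mol → 1608 g
% yield = 851 / 1608 × 100 = 52.92 %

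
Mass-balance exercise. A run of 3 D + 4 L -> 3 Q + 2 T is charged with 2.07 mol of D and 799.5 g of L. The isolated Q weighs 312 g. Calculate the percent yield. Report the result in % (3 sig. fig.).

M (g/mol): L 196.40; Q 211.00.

71.4 %

n(D) = 2.070 mol
n(L) = 799.5 / 196.40 = 4.071 mol
n/ν for D = 2.070/3 = 0.6900
n/ν for L = 4.071/4 = 1.018
Smallest n/ν is D → limiting reagent.
theoretical n(Q) = (3/3) × 2.070 = 2.070 mol → 436.8 g
% yield = 312 / 436.8 × 100 = 71.43 %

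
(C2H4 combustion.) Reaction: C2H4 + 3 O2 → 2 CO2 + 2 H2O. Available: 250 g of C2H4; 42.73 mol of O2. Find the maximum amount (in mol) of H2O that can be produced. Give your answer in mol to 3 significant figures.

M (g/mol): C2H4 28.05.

n(C2H4) = 250.0 / 28.05 = 8.913 mol
n(O2) = 42.73 mol
n/ν for C2H4 = 8.913/1 = 8.913
n/ν for O2 = 42.73/3 = 14.24
Smallest n/ν is C2H4 → limiting reagent.
n(H2O) = (2/1) × 8.913 = 17.83 mol

17.8 mol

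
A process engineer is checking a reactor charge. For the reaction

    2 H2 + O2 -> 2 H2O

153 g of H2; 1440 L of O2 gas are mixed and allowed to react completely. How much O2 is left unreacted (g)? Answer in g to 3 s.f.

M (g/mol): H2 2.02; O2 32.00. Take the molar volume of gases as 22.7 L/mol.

n(H2) = 153.0 / 2.02 = 75.74 mol
n(O2) = 1440 / 22.7 = 63.44 mol
n/ν for H2 = 75.74/2 = 37.87
n/ν for O2 = 63.44/1 = 63.44
Smallest n/ν is H2 → limiting reagent.
O2 consumed = (1/2) × 75.74 = 37.87 mol
O2 remaining = 63.44 − 37.87 = 25.57 mol
mass = 25.57 × 32.00 = 818.2 g

818 g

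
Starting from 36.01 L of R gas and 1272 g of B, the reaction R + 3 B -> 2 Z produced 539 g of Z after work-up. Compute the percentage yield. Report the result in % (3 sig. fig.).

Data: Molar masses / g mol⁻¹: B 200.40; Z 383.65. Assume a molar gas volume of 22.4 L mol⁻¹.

n(R) = 36.01 / 22.4 = 1.608 mol
n(B) = 1272 / 200.40 = 6.347 mol
n/ν → R: 1.608, B: 2.116; R is limiting.
theoretical n(Z) = (2/1) × 1.608 = 3.216 mol → 1234 g
% yield = 539 / 1234 × 100 = 43.68 %

43.7 %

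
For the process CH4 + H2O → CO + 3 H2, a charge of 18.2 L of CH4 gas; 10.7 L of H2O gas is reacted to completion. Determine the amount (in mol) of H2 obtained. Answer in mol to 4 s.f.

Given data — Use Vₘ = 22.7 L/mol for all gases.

n(CH4) = 18.20 / 22.7 = 0.8018 mol
n(H2O) = 10.70 / 22.7 = 0.4714 mol
n/ν for CH4 = 0.8018/1 = 0.8018
n/ν for H2O = 0.4714/1 = 0.4714
Smallest n/ν is H2O → limiting reagent.
n(H2) = (3/1) × 0.4714 = 1.414 mol

1.414 mol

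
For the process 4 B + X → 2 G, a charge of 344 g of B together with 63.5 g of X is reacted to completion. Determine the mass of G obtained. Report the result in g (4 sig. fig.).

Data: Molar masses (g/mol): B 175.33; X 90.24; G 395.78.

n(B) = 344.0 / 175.33 = 1.962 mol
n(X) = 63.50 / 90.24 = 0.7037 mol
n/ν for B = 1.962/4 = 0.4905
n/ν for X = 0.7037/1 = 0.7037
Smallest n/ν is B → limiting reagent.
n(G) = (2/4) × 1.962 = 0.9810 mol
mass = 0.9810 × 395.78 = 388.3 g

388.3 g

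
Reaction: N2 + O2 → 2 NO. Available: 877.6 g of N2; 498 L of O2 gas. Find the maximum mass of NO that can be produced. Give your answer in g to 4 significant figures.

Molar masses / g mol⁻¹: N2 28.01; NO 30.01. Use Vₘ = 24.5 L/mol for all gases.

n(N2) = 877.6 / 28.01 = 31.33 mol
n(O2) = 498.0 / 24.5 = 20.33 mol
n/ν for N2 = 31.33/1 = 31.33
n/ν for O2 = 20.33/1 = 20.33
Smallest n/ν is O2 → limiting reagent.
n(NO) = (2/1) × 20.33 = 40.66 mol
mass = 40.66 × 30.01 = 1220 g

1220 g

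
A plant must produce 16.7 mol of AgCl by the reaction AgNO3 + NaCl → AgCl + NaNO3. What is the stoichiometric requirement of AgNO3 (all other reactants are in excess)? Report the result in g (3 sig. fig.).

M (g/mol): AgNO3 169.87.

n(AgCl) = 16.70 mol
n(AgNO3) = (1/1) × 16.70 = 16.70 mol
mass = 16.70 × 169.87 = 2837 g

2840 g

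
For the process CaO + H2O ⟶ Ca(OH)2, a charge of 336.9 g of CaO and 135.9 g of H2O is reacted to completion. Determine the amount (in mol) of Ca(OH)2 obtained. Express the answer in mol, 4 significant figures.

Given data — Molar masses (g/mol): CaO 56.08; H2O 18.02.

6.007 mol

n(CaO) = 336.9 / 56.08 = 6.007 mol
n(H2O) = 135.9 / 18.02 = 7.542 mol
n/ν → CaO: 6.007, H2O: 7.542; CaO is limiting.
n(Ca(OH)2) = (1/1) × 6.007 = 6.007 mol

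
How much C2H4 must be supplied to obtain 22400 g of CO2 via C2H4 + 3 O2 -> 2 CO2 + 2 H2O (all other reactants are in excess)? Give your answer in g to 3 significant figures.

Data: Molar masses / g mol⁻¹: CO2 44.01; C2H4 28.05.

7140 g

n(CO2) = 22400 / 44.01 = 509.0 mol
n(C2H4) = (1/2) × 509.0 = 254.5 mol
mass = 254.5 × 28.05 = 7139 g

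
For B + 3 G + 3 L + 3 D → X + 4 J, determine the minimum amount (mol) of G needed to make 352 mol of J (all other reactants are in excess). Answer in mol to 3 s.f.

264 mol

n(J) = 352.0 mol
n(G) = (3/4) × 352.0 = 264.0 mol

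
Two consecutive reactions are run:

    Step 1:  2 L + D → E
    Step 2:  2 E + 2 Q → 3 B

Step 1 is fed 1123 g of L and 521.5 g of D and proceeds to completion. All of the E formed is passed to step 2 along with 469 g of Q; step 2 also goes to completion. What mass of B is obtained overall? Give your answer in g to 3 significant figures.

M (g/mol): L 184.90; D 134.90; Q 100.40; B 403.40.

Step 1:
n(L) = 1123 / 184.90 = 6.074 mol
n(D) = 521.5 / 134.90 = 3.866 mol
n/ν for L = 6.074/2 = 3.037
n/ν for D = 3.866/1 = 3.866
Smallest n/ν is L → limiting reagent.
n(E) produced = (1/2) × 6.074 = 3.037 mol
Step 2:
n(E) available = 3.037 mol
n(Q) = 469.0 / 100.40 = 4.671 mol
n/ν for E = 3.037/2 = 1.519
n/ν for Q = 4.671/2 = 2.336
Smallest n/ν is E → limiting reagent.
n(B) = (3/2) × 3.037 = 4.556 mol
mass = 4.556 × 403.40 = 1838 g

1840 g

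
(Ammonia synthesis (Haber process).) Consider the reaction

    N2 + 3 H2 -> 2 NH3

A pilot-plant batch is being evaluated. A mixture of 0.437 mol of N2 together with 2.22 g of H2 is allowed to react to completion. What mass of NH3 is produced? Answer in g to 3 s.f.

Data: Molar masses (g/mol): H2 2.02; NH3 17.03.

12.5 g

n(N2) = 0.4370 mol
n(H2) = 2.220 / 2.02 = 1.099 mol
n/ν for N2 = 0.4370/1 = 0.4370
n/ν for H2 = 1.099/3 = 0.3663
Smallest n/ν is H2 → limiting reagent.
n(NH3) = (2/3) × 1.099 = 0.7327 mol
mass = 0.7327 × 17.03 = 12.48 g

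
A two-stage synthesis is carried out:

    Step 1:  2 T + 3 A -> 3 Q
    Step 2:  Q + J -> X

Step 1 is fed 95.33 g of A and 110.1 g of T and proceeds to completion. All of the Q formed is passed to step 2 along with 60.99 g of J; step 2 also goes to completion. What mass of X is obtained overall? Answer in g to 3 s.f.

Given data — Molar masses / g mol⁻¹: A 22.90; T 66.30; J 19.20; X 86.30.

215 g

Step 1:
n(A) = 95.33 / 22.90 = 4.163 mol
n(T) = 110.1 / 66.30 = 1.661 mol
n/ν for A = 4.163/3 = 1.388
n/ν for T = 1.661/2 = 0.8305
Smallest n/ν is T → limiting reagent.
n(Q) produced = (3/2) × 1.661 = 2.492 mol
Step 2:
n(Q) available = 2.492 mol
n(J) = 60.99 / 19.20 = 3.177 mol
n/ν for Q = 2.492/1 = 2.492
n/ν for J = 3.177/1 = 3.177
Smallest n/ν is Q → limiting reagent.
n(X) = (1/1) × 2.492 = 2.492 mol
mass = 2.492 × 86.30 = 215.1 g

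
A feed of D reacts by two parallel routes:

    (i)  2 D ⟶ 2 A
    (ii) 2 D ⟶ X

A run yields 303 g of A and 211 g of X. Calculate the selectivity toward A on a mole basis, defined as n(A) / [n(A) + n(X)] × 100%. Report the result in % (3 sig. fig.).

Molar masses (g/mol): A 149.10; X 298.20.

n(A) = 303 / 149.10 = 2.032 mol
n(X) = 211 / 298.20 = 0.7076 mol
selectivity = 2.032/(2.032+0.7076) × 100 = 74.17 %

74.2 %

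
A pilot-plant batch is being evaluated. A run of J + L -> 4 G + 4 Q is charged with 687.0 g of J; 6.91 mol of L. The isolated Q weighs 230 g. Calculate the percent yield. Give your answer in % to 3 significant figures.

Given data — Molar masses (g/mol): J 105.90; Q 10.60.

n(J) = 687.0 / 105.90 = 6.487 mol
n(L) = 6.910 mol
n/ν for J = 6.487/1 = 6.487
n/ν for L = 6.910/1 = 6.910
Smallest n/ν is J → limiting reagent.
theoretical n(Q) = (4/1) × 6.487 = 25.95 mol → 275.1 g
% yield = 230 / 275.1 × 100 = 83.61 %

83.6 %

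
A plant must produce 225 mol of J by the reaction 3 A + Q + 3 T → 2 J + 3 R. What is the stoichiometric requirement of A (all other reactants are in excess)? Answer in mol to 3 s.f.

338 mol

n(J) = 225.0 mol
n(A) = (3/2) × 225.0 = 337.5 mol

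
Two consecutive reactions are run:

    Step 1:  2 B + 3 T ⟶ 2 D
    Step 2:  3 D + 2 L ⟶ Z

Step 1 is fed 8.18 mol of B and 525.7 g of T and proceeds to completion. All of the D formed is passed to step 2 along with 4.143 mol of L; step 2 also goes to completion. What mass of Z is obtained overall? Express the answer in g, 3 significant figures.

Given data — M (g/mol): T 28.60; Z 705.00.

1460 g

Step 1:
n(B) = 8.180 mol
n(T) = 525.7 / 28.60 = 18.38 mol
n/ν for B = 8.180/2 = 4.090
n/ν for T = 18.38/3 = 6.127
Smallest n/ν is B → limiting reagent.
n(D) produced = (2/2) × 8.180 = 8.180 mol
Step 2:
n(D) available = 8.180 mol
n(L) = 4.143 mol
n/ν for D = 8.180/3 = 2.727
n/ν for L = 4.143/2 = 2.072
Smallest n/ν is L → limiting reagent.
n(Z) = (1/2) × 4.143 = 2.072 mol
mass = 2.072 × 705.00 = 1461 g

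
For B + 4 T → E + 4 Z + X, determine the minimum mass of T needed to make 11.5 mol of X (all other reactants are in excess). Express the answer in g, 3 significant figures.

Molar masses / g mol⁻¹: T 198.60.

9140 g

n(X) = 11.50 mol
n(T) = (4/1) × 11.50 = 46.00 mol
mass = 46.00 × 198.60 = 9136 g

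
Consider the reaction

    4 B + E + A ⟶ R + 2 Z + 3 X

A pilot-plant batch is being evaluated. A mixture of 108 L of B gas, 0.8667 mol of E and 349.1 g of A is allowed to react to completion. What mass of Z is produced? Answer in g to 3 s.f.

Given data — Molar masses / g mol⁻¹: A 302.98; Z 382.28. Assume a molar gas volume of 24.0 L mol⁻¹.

663 g

n(B) = 108.0 / 24.0 = 4.500 mol
n(E) = 0.8667 mol
n(A) = 349.1 / 302.98 = 1.152 mol
n/ν → B: 1.125, E: 0.8667, A: 1.152; E is limiting.
n(Z) = (2/1) × 0.8667 = 1.733 mol
mass = 1.733 × 382.28 = 662.5 g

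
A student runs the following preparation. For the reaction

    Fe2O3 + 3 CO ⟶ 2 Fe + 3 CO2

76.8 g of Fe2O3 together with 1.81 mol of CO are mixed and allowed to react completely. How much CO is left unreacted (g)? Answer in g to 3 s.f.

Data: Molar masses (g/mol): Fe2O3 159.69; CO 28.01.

10.3 g

n(Fe2O3) = 76.80 / 159.69 = 0.4809 mol
n(CO) = 1.810 mol
n/ν for Fe2O3 = 0.4809/1 = 0.4809
n/ν for CO = 1.810/3 = 0.6033
Smallest n/ν is Fe2O3 → limiting reagent.
CO consumed = (3/1) × 0.4809 = 1.443 mol
CO remaining = 1.810 − 1.443 = 0.3670 mol
mass = 0.3670 × 28.01 = 10.28 g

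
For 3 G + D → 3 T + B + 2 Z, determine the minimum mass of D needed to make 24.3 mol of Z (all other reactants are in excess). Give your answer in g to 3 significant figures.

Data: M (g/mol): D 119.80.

1460 g

n(Z) = 24.30 mol
n(D) = (1/2) × 24.30 = 12.15 mol
mass = 12.15 × 119.80 = 1456 g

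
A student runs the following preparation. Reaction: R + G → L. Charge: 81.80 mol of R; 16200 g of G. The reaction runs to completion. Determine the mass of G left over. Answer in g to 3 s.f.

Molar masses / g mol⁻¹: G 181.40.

n(R) = 81.80 mol
n(G) = 16200 / 181.40 = 89.31 mol
n/ν for R = 81.80/1 = 81.80
n/ν for G = 89.31/1 = 89.31
Smallest n/ν is R → limiting reagent.
G consumed = (1/1) × 81.80 = 81.80 mol
G remaining = 89.31 − 81.80 = 7.510 mol
mass = 7.510 × 181.40 = 1362 g

1360 g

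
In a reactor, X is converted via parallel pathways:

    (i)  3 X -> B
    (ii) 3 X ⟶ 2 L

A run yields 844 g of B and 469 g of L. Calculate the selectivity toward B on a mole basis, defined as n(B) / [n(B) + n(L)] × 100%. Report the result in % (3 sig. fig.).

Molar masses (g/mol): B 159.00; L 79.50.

47.4 %

n(B) = 844 / 159.00 = 5.308 mol
n(L) = 469 / 79.50 = 5.899 mol
selectivity = 5.308/(5.308+5.899) × 100 = 47.36 %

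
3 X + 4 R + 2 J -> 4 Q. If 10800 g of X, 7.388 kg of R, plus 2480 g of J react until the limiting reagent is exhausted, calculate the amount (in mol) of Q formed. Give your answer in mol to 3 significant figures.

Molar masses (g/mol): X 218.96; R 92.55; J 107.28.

n(X) = 10800 / 218.96 = 49.32 mol
n(R) = 7.388×1000 / 92.55 = 79.83 mol
n(J) = 2480 / 107.28 = 23.12 mol
n/ν → X: 16.44, R: 19.96, J: 11.56; J is limiting.
n(Q) = (4/2) × 23.12 = 46.24 mol

46.2 mol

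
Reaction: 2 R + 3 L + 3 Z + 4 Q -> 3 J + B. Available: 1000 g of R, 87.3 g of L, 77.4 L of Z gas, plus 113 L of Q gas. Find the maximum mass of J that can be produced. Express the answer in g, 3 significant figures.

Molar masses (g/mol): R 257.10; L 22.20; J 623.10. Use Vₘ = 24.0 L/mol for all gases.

n(R) = 1000 / 257.10 = 3.890 mol
n(L) = 87.30 / 22.20 = 3.932 mol
n(Z) = 77.40 / 24.0 = 3.225 mol
n(Q) = 113.0 / 24.0 = 4.708 mol
n/ν for R = 3.890/2 = 1.945
n/ν for L = 3.932/3 = 1.311
n/ν for Z = 3.225/3 = 1.075
n/ν for Q = 4.708/4 = 1.177
Smallest n/ν is Z → limiting reagent.
n(J) = (3/3) × 3.225 = 3.225 mol
mass = 3.225 × 623.10 = 2009 g

2010 g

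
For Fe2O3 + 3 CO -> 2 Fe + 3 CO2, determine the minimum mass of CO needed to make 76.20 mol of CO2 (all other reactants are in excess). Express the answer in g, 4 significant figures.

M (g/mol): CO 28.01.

n(CO2) = 76.20 mol
n(CO) = (3/3) × 76.20 = 76.20 mol
mass = 76.20 × 28.01 = 2134 g

2134 g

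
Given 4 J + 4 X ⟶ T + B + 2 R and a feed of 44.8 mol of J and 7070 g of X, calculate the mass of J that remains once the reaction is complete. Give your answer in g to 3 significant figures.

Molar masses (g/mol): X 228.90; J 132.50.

1840 g

n(J) = 44.80 mol
n(X) = 7070 / 228.90 = 30.89 mol
n/ν → J: 11.20, X: 7.723; X is limiting.
J consumed = (4/4) × 30.89 = 30.89 mol
J remaining = 44.80 − 30.89 = 13.91 mol
mass = 13.91 × 132.50 = 1843 g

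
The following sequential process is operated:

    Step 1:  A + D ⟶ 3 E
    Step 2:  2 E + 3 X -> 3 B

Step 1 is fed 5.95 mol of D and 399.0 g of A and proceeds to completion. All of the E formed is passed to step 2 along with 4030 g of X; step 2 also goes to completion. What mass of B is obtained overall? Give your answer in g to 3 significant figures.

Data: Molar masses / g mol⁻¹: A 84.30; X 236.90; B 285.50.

4860 g

Step 1:
n(D) = 5.950 mol
n(A) = 399.0 / 84.30 = 4.733 mol
n/ν for D = 5.950/1 = 5.950
n/ν for A = 4.733/1 = 4.733
Smallest n/ν is A → limiting reagent.
n(E) produced = (3/1) × 4.733 = 14.20 mol
Step 2:
n(E) available = 14.20 mol
n(X) = 4030 / 236.90 = 17.01 mol
n/ν for E = 14.20/2 = 7.100
n/ν for X = 17.01/3 = 5.670
Smallest n/ν is X → limiting reagent.
n(B) = (3/3) × 17.01 = 17.01 mol
mass = 17.01 × 285.50 = 4856 g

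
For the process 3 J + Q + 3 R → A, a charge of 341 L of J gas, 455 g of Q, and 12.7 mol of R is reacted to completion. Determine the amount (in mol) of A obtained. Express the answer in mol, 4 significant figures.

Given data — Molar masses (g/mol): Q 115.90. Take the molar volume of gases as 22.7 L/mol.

3.926 mol

n(J) = 341.0 / 22.7 = 15.02 mol
n(Q) = 455.0 / 115.90 = 3.926 mol
n(R) = 12.70 mol
n/ν for J = 15.02/3 = 5.007
n/ν for Q = 3.926/1 = 3.926
n/ν for R = 12.70/3 = 4.233
Smallest n/ν is Q → limiting reagent.
n(A) = (1/1) × 3.926 = 3.926 mol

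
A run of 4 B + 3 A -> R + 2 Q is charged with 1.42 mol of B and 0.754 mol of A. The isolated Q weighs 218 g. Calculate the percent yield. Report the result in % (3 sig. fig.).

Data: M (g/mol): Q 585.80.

n(B) = 1.420 mol
n(A) = 0.7540 mol
n/ν for B = 1.420/4 = 0.3550
n/ν for A = 0.7540/3 = 0.2513
Smallest n/ν is A → limiting reagent.
theoretical n(Q) = (2/3) × 0.7540 = 0.5027 mol → 294.5 g
% yield = 218 / 294.5 × 100 = 74.02 %

74.0 %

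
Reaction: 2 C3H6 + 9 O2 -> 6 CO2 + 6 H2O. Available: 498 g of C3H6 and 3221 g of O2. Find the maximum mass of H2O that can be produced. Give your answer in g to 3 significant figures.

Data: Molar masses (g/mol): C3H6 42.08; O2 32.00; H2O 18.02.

n(C3H6) = 498.0 / 42.08 = 11.83 mol
n(O2) = 3221 / 32.00 = 100.7 mol
n/ν for C3H6 = 11.83/2 = 5.915
n/ν for O2 = 100.7/9 = 11.19
Smallest n/ν is C3H6 → limiting reagent.
n(H2O) = (6/2) × 11.83 = 35.49 mol
mass = 35.49 × 18.02 = 639.5 g

640 g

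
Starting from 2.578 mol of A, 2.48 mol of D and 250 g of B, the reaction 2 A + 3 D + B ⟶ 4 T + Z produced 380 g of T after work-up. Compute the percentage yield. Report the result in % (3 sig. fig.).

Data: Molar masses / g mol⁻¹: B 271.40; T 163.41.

70.3 %

n(A) = 2.578 mol
n(D) = 2.480 mol
n(B) = 250.0 / 271.40 = 0.9211 mol
n/ν for A = 2.578/2 = 1.289
n/ν for D = 2.480/3 = 0.8267
n/ν for B = 0.9211/1 = 0.9211
Smallest n/ν is D → limiting reagent.
theoretical n(T) = (4/3) × 2.480 = 3.307 mol → 540.4 g
% yield = 380 / 540.4 × 100 = 70.32 %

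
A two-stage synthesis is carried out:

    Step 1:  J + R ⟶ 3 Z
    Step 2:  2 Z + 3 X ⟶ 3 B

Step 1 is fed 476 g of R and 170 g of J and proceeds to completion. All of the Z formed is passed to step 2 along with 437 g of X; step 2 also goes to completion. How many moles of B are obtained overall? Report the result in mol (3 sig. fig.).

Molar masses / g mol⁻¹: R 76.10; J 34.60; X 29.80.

Step 1:
n(R) = 476.0 / 76.10 = 6.255 mol
n(J) = 170.0 / 34.60 = 4.913 mol
n/ν for R = 6.255/1 = 6.255
n/ν for J = 4.913/1 = 4.913
Smallest n/ν is J → limiting reagent.
n(Z) produced = (3/1) × 4.913 = 14.74 mol
Step 2:
n(Z) available = 14.74 mol
n(X) = 437.0 / 29.80 = 14.66 mol
n/ν for Z = 14.74/2 = 7.370
n/ν for X = 14.66/3 = 4.887
Smallest n/ν is X → limiting reagent.
n(B) = (3/3) × 14.66 = 14.66 mol

14.7 mol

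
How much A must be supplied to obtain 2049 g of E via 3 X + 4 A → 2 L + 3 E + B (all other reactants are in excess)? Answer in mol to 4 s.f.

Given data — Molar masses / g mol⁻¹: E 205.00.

13.33 mol

n(E) = 2049 / 205.00 = 9.995 mol
n(A) = (4/3) × 9.995 = 13.33 mol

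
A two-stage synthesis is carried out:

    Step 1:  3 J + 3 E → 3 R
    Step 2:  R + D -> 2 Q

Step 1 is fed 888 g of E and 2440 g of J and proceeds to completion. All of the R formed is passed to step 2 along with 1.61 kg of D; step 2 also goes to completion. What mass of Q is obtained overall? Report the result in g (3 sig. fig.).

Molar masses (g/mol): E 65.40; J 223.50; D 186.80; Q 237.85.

4100 g

Step 1:
n(E) = 888.0 / 65.40 = 13.58 mol
n(J) = 2440 / 223.50 = 10.92 mol
n/ν for E = 13.58/3 = 4.527
n/ν for J = 10.92/3 = 3.640
Smallest n/ν is J → limiting reagent.
n(R) produced = (3/3) × 10.92 = 10.92 mol
Step 2:
n(R) available = 10.92 mol
n(D) = 1.610×1000 / 186.80 = 8.619 mol
n/ν for R = 10.92/1 = 10.92
n/ν for D = 8.619/1 = 8.619
Smallest n/ν is D → limiting reagent.
n(Q) = (2/1) × 8.619 = 17.24 mol
mass = 17.24 × 237.85 = 4101 g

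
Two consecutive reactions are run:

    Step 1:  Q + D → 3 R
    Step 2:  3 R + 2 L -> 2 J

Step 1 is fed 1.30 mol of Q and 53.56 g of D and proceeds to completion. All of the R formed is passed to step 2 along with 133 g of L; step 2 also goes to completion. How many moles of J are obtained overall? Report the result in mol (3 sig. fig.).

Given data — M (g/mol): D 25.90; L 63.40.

Step 1:
n(Q) = 1.300 mol
n(D) = 53.56 / 25.90 = 2.068 mol
n/ν for Q = 1.300/1 = 1.300
n/ν for D = 2.068/1 = 2.068
Smallest n/ν is Q → limiting reagent.
n(R) produced = (3/1) × 1.300 = 3.900 mol
Step 2:
n(R) available = 3.900 mol
n(L) = 133.0 / 63.40 = 2.098 mol
n/ν for R = 3.900/3 = 1.300
n/ν for L = 2.098/2 = 1.049
Smallest n/ν is L → limiting reagent.
n(J) = (2/2) × 2.098 = 2.098 mol

2.10 mol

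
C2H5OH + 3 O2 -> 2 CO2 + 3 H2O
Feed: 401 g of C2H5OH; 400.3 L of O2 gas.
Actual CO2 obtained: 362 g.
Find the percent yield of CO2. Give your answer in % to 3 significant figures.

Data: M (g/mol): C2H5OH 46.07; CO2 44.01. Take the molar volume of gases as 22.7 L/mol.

n(C2H5OH) = 401.0 / 46.07 = 8.704 mol
n(O2) = 400.3 / 22.7 = 17.63 mol
n/ν for C2H5OH = 8.704/1 = 8.704
n/ν for O2 = 17.63/3 = 5.877
Smallest n/ν is O2 → limiting reagent.
theoretical n(CO2) = (2/3) × 17.63 = 11.75 mol → 517.1 g
% yield = 362 / 517.1 × 100 = 70.01 %

70.0 %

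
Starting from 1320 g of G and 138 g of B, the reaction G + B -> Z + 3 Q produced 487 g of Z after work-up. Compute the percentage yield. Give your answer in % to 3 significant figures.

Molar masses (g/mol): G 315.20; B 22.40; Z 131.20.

n(G) = 1320 / 315.20 = 4.188 mol
n(B) = 138.0 / 22.40 = 6.161 mol
n/ν for G = 4.188/1 = 4.188
n/ν for B = 6.161/1 = 6.161
Smallest n/ν is G → limiting reagent.
theoretical n(Z) = (1/1) × 4.188 = 4.188 mol → 549.5 g
% yield = 487 / 549.5 × 100 = 88.63 %

88.6 %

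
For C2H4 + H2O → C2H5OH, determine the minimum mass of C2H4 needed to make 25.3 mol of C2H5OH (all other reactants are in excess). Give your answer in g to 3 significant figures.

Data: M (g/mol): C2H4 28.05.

710 g

n(C2H5OH) = 25.30 mol
n(C2H4) = (1/1) × 25.30 = 25.30 mol
mass = 25.30 × 28.05 = 709.7 g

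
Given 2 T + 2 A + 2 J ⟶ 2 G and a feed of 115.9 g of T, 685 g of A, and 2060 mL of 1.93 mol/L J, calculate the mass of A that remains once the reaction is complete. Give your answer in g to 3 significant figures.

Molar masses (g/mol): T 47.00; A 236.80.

101 g

n(T) = 115.9 / 47.00 = 2.466 mol
n(A) = 685.0 / 236.80 = 2.893 mol
n(J) = 1.93 × 2060/1000 = 3.976 mol
n/ν → T: 1.233, A: 1.447, J: 1.988; T is limiting.
A consumed = (2/2) × 2.466 = 2.466 mol
A remaining = 2.893 − 2.466 = 0.4270 mol
mass = 0.4270 × 236.80 = 101.1 g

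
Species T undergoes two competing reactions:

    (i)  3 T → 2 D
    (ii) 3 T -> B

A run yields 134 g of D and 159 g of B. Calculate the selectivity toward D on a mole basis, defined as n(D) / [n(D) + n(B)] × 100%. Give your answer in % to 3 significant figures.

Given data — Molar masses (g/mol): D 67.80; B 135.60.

n(D) = 134 / 67.80 = 1.976 mol
n(B) = 159 / 135.60 = 1.173 mol
selectivity = 1.976/(1.976+1.173) × 100 = 62.75 %

62.8 %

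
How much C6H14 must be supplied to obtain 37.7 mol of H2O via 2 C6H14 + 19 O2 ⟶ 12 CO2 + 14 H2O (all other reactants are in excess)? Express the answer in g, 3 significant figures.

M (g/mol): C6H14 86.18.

n(H2O) = 37.70 mol
n(C6H14) = (2/14) × 37.70 = 5.386 mol
mass = 5.386 × 86.18 = 464.2 g

464 g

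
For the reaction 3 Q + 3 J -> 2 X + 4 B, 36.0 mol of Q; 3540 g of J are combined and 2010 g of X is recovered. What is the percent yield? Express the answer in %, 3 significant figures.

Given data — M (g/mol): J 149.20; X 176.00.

n(Q) = 36.00 mol
n(J) = 3540 / 149.20 = 23.73 mol
n/ν → Q: 12.00, J: 7.910; J is limiting.
theoretical n(X) = (2/3) × 23.73 = 15.82 mol → 2784 g
% yield = 2010 / 2784 × 100 = 72.20 %

72.2 %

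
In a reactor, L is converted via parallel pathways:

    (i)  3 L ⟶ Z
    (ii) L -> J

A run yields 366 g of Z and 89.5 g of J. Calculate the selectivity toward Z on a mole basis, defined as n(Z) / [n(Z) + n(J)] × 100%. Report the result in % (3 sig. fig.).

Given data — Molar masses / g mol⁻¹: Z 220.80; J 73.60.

57.7 %

n(Z) = 366 / 220.80 = 1.658 mol
n(J) = 89.5 / 73.60 = 1.216 mol
selectivity = 1.658/(1.658+1.216) × 100 = 57.69 %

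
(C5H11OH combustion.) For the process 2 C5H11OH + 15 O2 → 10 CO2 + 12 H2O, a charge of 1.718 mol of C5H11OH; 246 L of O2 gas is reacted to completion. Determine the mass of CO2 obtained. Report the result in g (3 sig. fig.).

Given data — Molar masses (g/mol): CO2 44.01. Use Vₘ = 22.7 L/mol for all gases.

n(C5H11OH) = 1.718 mol
n(O2) = 246.0 / 22.7 = 10.84 mol
n/ν for C5H11OH = 1.718/2 = 0.8590
n/ν for O2 = 10.84/15 = 0.7227
Smallest n/ν is O2 → limiting reagent.
n(CO2) = (10/15) × 10.84 = 7.227 mol
mass = 7.227 × 44.01 = 318.1 g

318 g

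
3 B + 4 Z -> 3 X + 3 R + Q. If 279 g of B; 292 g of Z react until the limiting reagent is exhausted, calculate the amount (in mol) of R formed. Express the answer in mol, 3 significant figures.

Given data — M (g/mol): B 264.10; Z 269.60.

n(B) = 279.0 / 264.10 = 1.056 mol
n(Z) = 292.0 / 269.60 = 1.083 mol
n/ν for B = 1.056/3 = 0.3520
n/ν for Z = 1.083/4 = 0.2708
Smallest n/ν is Z → limiting reagent.
n(R) = (3/4) × 1.083 = 0.8123 mol

0.812 mol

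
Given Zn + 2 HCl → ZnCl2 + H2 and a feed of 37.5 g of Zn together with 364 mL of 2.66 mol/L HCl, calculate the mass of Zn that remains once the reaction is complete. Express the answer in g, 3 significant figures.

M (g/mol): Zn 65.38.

5.85 g

n(Zn) = 37.50 / 65.38 = 0.5736 mol
n(HCl) = 2.66 × 364.0/1000 = 0.9682 mol
n/ν for Zn = 0.5736/1 = 0.5736
n/ν for HCl = 0.9682/2 = 0.4841
Smallest n/ν is HCl → limiting reagent.
Zn consumed = (1/2) × 0.9682 = 0.4841 mol
Zn remaining = 0.5736 − 0.4841 = 0.08950 mol
mass = 0.08950 × 65.38 = 5.852 g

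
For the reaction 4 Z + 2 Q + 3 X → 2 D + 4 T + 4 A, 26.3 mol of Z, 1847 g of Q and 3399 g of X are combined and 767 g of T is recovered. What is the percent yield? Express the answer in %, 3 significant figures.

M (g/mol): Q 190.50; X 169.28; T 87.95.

45.0 %

n(Z) = 26.30 mol
n(Q) = 1847 / 190.50 = 9.696 mol
n(X) = 3399 / 169.28 = 20.08 mol
n/ν for Z = 26.30/4 = 6.575
n/ν for Q = 9.696/2 = 4.848
n/ν for X = 20.08/3 = 6.693
Smallest n/ν is Q → limiting reagent.
theoretical n(T) = (4/2) × 9.696 = 19.39 mol → 1705 g
% yield = 767 / 1705 × 100 = 44.99 %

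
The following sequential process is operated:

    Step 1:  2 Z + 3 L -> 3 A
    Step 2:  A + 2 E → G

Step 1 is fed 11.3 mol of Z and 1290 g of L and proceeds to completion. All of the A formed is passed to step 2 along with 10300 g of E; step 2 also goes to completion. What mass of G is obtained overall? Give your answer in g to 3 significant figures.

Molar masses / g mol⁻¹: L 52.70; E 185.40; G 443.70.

7520 g

Step 1:
n(Z) = 11.30 mol
n(L) = 1290 / 52.70 = 24.48 mol
n/ν for Z = 11.30/2 = 5.650
n/ν for L = 24.48/3 = 8.160
Smallest n/ν is Z → limiting reagent.
n(A) produced = (3/2) × 11.30 = 16.95 mol
Step 2:
n(A) available = 16.95 mol
n(E) = 10300 / 185.40 = 55.56 mol
n/ν for A = 16.95/1 = 16.95
n/ν for E = 55.56/2 = 27.78
Smallest n/ν is A → limiting reagent.
n(G) = (1/1) × 16.95 = 16.95 mol
mass = 16.95 × 443.70 = 7521 g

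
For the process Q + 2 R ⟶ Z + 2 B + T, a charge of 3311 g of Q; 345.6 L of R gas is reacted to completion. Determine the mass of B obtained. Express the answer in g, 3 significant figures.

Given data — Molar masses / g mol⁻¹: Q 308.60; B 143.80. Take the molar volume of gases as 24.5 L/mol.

2030 g

n(Q) = 3311 / 308.60 = 10.73 mol
n(R) = 345.6 / 24.5 = 14.11 mol
n/ν for Q = 10.73/1 = 10.73
n/ν for R = 14.11/2 = 7.055
Smallest n/ν is R → limiting reagent.
n(B) = (2/2) × 14.11 = 14.11 mol
mass = 14.11 × 143.80 = 2029 g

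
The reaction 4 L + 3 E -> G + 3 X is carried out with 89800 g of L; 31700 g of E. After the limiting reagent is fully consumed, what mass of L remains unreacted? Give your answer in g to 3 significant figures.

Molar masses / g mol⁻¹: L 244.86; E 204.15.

n(L) = 89800 / 244.86 = 366.7 mol
n(E) = 31700 / 204.15 = 155.3 mol
n/ν → L: 91.68, E: 51.77; E is limiting.
L consumed = (4/3) × 155.3 = 207.1 mol
L remaining = 366.7 − 207.1 = 159.6 mol
mass = 159.6 × 244.86 = 39080 g

39100 g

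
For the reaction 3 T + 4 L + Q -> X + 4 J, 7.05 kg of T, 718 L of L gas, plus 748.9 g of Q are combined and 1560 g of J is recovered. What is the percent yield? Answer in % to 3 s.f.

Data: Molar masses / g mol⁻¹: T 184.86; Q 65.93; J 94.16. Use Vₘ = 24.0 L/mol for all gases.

n(T) = 7.050×1000 / 184.86 = 38.14 mol
n(L) = 718.0 / 24.0 = 29.92 mol
n(Q) = 748.9 / 65.93 = 11.36 mol
n/ν → T: 12.71, L: 7.480, Q: 11.36; L is limiting.
theoretical n(J) = (4/4) × 29.92 = 29.92 mol → 2817 g
% yield = 1560 / 2817 × 100 = 55.38 %

55.4 %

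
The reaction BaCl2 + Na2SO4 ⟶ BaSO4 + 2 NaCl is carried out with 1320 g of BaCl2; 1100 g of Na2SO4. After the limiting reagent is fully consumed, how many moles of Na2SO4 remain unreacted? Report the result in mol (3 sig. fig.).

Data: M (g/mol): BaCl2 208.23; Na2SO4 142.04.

n(BaCl2) = 1320 / 208.23 = 6.339 mol
n(Na2SO4) = 1100 / 142.04 = 7.744 mol
n/ν → BaCl2: 6.339, Na2SO4: 7.744; BaCl2 is limiting.
Na2SO4 consumed = (1/1) × 6.339 = 6.339 mol
Na2SO4 remaining = 7.744 − 6.339 = 1.405 mol

1.41 mol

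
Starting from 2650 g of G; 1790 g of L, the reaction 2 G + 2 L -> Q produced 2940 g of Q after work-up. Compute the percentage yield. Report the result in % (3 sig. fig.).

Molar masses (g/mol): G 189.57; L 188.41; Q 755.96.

81.9 %

n(G) = 2650 / 189.57 = 13.98 mol
n(L) = 1790 / 188.41 = 9.501 mol
n/ν → G: 6.990, L: 4.751; L is limiting.
theoretical n(Q) = (1/2) × 9.501 = 4.751 mol → 3592 g
% yield = 2940 / 3592 × 100 = 81.85 %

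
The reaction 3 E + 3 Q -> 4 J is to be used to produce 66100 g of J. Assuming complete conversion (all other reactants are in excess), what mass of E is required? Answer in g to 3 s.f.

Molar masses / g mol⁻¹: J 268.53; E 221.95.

n(J) = 66100 / 268.53 = 246.2 mol
n(E) = (3/4) × 246.2 = 184.7 mol
mass = 184.7 × 221.95 = 40990 g

41000 g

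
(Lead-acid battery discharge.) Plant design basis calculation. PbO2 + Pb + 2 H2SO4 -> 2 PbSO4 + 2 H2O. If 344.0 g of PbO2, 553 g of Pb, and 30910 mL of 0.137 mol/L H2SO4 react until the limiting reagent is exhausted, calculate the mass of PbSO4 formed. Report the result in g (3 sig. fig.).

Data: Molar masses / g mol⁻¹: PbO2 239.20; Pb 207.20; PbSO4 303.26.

n(PbO2) = 344.0 / 239.20 = 1.438 mol
n(Pb) = 553.0 / 207.20 = 2.669 mol
n(H2SO4) = 0.137 × 30910/1000 = 4.235 mol
n/ν for PbO2 = 1.438/1 = 1.438
n/ν for Pb = 2.669/1 = 2.669
n/ν for H2SO4 = 4.235/2 = 2.118
Smallest n/ν is PbO2 → limiting reagent.
n(PbSO4) = (2/1) × 1.438 = 2.876 mol
mass = 2.876 × 303.26 = 872.2 g

872 g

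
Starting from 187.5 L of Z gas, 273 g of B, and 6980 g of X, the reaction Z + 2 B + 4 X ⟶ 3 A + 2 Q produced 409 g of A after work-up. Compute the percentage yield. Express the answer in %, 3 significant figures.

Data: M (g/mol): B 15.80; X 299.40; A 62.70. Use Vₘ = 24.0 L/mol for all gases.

37.3 %

n(Z) = 187.5 / 24.0 = 7.813 mol
n(B) = 273.0 / 15.80 = 17.28 mol
n(X) = 6980 / 299.40 = 23.31 mol
n/ν for Z = 7.813/1 = 7.813
n/ν for B = 17.28/2 = 8.640
n/ν for X = 23.31/4 = 5.828
Smallest n/ν is X → limiting reagent.
theoretical n(A) = (3/4) × 23.31 = 17.48 mol → 1096 g
% yield = 409 / 1096 × 100 = 37.32 %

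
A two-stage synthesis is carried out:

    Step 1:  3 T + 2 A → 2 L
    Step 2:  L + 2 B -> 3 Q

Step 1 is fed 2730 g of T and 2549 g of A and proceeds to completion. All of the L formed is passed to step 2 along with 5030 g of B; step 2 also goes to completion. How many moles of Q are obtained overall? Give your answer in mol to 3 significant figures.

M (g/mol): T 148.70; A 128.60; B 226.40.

Step 1:
n(T) = 2730 / 148.70 = 18.36 mol
n(A) = 2549 / 128.60 = 19.82 mol
n/ν → T: 6.120, A: 9.910; T is limiting.
n(L) produced = (2/3) × 18.36 = 12.24 mol
Step 2:
n(L) available = 12.24 mol
n(B) = 5030 / 226.40 = 22.22 mol
n/ν → L: 12.24, B: 11.11; B is limiting.
n(Q) = (3/2) × 22.22 = 33.33 mol

33.3 mol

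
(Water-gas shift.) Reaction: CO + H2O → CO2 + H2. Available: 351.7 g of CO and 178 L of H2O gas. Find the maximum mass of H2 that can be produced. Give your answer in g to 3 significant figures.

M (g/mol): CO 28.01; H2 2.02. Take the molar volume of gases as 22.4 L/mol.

n(CO) = 351.7 / 28.01 = 12.56 mol
n(H2O) = 178.0 / 22.4 = 7.946 mol
n/ν for CO = 12.56/1 = 12.56
n/ν for H2O = 7.946/1 = 7.946
Smallest n/ν is H2O → limiting reagent.
n(H2) = (1/1) × 7.946 = 7.946 mol
mass = 7.946 × 2.02 = 16.05 g

16.1 g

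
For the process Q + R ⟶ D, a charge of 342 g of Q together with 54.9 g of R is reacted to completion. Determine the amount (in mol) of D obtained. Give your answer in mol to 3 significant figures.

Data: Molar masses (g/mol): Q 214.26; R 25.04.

n(Q) = 342.0 / 214.26 = 1.596 mol
n(R) = 54.90 / 25.04 = 2.192 mol
n/ν → Q: 1.596, R: 2.192; Q is limiting.
n(D) = (1/1) × 1.596 = 1.596 mol

1.60 mol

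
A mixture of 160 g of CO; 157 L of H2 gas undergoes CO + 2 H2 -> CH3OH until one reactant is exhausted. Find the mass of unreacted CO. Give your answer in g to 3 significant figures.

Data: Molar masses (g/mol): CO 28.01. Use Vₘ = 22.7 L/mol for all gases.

63.1 g

n(CO) = 160.0 / 28.01 = 5.712 mol
n(H2) = 157.0 / 22.7 = 6.916 mol
n/ν for CO = 5.712/1 = 5.712
n/ν for H2 = 6.916/2 = 3.458
Smallest n/ν is H2 → limiting reagent.
CO consumed = (1/2) × 6.916 = 3.458 mol
CO remaining = 5.712 − 3.458 = 2.254 mol
mass = 2.254 × 28.01 = 63.13 g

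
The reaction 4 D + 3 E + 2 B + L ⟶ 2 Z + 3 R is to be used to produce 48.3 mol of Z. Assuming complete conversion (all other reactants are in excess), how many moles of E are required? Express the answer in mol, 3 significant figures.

72.5 mol

n(Z) = 48.30 mol
n(E) = (3/2) × 48.30 = 72.45 mol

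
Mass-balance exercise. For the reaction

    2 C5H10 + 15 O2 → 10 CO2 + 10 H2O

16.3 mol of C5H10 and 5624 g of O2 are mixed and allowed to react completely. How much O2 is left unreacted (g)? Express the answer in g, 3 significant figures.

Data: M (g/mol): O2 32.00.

n(C5H10) = 16.30 mol
n(O2) = 5624 / 32.00 = 175.8 mol
n/ν for C5H10 = 16.30/2 = 8.150
n/ν for O2 = 175.8/15 = 11.72
Smallest n/ν is C5H10 → limiting reagent.
O2 consumed = (15/2) × 16.30 = 122.3 mol
O2 remaining = 175.8 − 122.3 = 53.50 mol
mass = 53.50 × 32.00 = 1712 g

1710 g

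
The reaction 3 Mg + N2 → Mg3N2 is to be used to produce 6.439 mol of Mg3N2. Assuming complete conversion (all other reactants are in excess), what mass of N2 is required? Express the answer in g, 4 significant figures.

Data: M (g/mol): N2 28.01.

n(Mg3N2) = 6.439 mol
n(N2) = (1/1) × 6.439 = 6.439 mol
mass = 6.439 × 28.01 = 180.4 g

180.4 g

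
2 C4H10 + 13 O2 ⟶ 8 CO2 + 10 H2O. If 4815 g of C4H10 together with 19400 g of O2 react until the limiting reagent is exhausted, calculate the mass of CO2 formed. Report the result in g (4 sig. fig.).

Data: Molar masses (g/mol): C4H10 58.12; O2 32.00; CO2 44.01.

n(C4H10) = 4815 / 58.12 = 82.85 mol
n(O2) = 19400 / 32.00 = 606.3 mol
n/ν for C4H10 = 82.85/2 = 41.43
n/ν for O2 = 606.3/13 = 46.64
Smallest n/ν is C4H10 → limiting reagent.
n(CO2) = (8/2) × 82.85 = 331.4 mol
mass = 331.4 × 44.01 = 14580 g

14580 g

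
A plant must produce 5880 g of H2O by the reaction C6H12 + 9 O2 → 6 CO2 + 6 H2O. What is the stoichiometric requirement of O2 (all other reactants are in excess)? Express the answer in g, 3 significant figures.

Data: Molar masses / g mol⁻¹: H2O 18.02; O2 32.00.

n(H2O) = 5880 / 18.02 = 326.3 mol
n(O2) = (9/6) × 326.3 = 489.5 mol
mass = 489.5 × 32.00 = 15660 g

15700 g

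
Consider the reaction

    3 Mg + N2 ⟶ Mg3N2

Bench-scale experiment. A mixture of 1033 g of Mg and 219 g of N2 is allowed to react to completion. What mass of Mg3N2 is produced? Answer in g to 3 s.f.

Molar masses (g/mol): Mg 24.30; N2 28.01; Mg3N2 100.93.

789 g

n(Mg) = 1033 / 24.30 = 42.51 mol
n(N2) = 219.0 / 28.01 = 7.819 mol
n/ν for Mg = 42.51/3 = 14.17
n/ν for N2 = 7.819/1 = 7.819
Smallest n/ν is N2 → limiting reagent.
n(Mg3N2) = (1/1) × 7.819 = 7.819 mol
mass = 7.819 × 100.93 = 789.2 g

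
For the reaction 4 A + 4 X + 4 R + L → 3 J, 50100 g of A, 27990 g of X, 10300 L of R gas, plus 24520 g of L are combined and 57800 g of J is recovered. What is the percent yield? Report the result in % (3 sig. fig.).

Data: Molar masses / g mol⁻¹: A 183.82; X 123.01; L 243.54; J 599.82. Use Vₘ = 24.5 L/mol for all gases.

n(A) = 50100 / 183.82 = 272.5 mol
n(X) = 27990 / 123.01 = 227.5 mol
n(R) = 10300 / 24.5 = 420.4 mol
n(L) = 24520 / 243.54 = 100.7 mol
n/ν for A = 272.5/4 = 68.13
n/ν for X = 227.5/4 = 56.88
n/ν for R = 420.4/4 = 105.1
n/ν for L = 100.7/1 = 100.7
Smallest n/ν is X → limiting reagent.
theoretical n(J) = (3/4) × 227.5 = 170.6 mol → 102300 g
% yield = 57800 / 102300 × 100 = 56.50 %

56.5 %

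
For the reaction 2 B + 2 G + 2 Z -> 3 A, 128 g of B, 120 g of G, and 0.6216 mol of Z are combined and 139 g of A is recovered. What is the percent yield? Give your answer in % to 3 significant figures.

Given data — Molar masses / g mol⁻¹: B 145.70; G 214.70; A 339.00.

n(B) = 128.0 / 145.70 = 0.8785 mol
n(G) = 120.0 / 214.70 = 0.5589 mol
n(Z) = 0.6216 mol
n/ν for B = 0.8785/2 = 0.4393
n/ν for G = 0.5589/2 = 0.2795
n/ν for Z = 0.6216/2 = 0.3108
Smallest n/ν is G → limiting reagent.
theoretical n(A) = (3/2) × 0.5589 = 0.8384 mol → 284.2 g
% yield = 139 / 284.2 × 100 = 48.91 %

48.9 %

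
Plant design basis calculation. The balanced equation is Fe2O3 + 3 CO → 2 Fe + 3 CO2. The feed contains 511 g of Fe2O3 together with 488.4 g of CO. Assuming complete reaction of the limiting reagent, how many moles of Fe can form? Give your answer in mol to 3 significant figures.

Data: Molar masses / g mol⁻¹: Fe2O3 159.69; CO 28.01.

n(Fe2O3) = 511.0 / 159.69 = 3.200 mol
n(CO) = 488.4 / 28.01 = 17.44 mol
n/ν for Fe2O3 = 3.200/1 = 3.200
n/ν for CO = 17.44/3 = 5.813
Smallest n/ν is Fe2O3 → limiting reagent.
n(Fe) = (2/1) × 3.200 = 6.400 mol

6.40 mol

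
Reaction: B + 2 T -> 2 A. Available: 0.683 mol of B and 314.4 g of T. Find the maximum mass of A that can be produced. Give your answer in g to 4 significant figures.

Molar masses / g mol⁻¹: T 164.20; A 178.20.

n(B) = 0.6830 mol
n(T) = 314.4 / 164.20 = 1.915 mol
n/ν for B = 0.6830/1 = 0.6830
n/ν for T = 1.915/2 = 0.9575
Smallest n/ν is B → limiting reagent.
n(A) = (2/1) × 0.6830 = 1.366 mol
mass = 1.366 × 178.20 = 243.4 g

243.4 g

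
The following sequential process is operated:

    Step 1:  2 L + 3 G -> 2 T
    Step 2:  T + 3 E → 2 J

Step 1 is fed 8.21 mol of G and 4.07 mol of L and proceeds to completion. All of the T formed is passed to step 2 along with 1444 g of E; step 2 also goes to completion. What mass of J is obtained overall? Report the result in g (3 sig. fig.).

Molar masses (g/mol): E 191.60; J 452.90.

2280 g

Step 1:
n(G) = 8.210 mol
n(L) = 4.070 mol
n/ν for G = 8.210/3 = 2.737
n/ν for L = 4.070/2 = 2.035
Smallest n/ν is L → limiting reagent.
n(T) produced = (2/2) × 4.070 = 4.070 mol
Step 2:
n(T) available = 4.070 mol
n(E) = 1444 / 191.60 = 7.537 mol
n/ν for T = 4.070/1 = 4.070
n/ν for E = 7.537/3 = 2.512
Smallest n/ν is E → limiting reagent.
n(J) = (2/3) × 7.537 = 5.025 mol
mass = 5.025 × 452.90 = 2276 g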